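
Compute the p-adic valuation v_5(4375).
v_5(4375) = 4

v_5(n) is the largest exponent k such that 5^k divides n. Factor out: 4375 = 5^4 · 7. (Sign doesn't affect v_p.) So v_5(4375) = 4.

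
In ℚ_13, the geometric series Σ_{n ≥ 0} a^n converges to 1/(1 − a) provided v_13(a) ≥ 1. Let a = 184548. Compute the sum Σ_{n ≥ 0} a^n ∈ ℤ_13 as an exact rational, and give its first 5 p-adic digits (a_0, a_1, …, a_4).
Σ a^n = 1/(1 − a) = -1/184547;  first 5 digits = (1, 0, 0, 6, 6)

v_13(a) = 3 ≥ 1, so the series converges in ℤ_13 to 1/(1 − a) = 1/(1 − 184548) = -1/184547. Expand this rational in ℤ_13: compute digits iteratively via d_i = x_i mod 13, x_{i+1} = (x_i − d_i)/13. The first 5 digits are (1, 0, 0, 6, 6).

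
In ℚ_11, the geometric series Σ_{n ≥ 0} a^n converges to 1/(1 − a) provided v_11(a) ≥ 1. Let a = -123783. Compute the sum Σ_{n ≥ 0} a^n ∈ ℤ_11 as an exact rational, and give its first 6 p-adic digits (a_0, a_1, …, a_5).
Σ a^n = 1/(1 − a) = 1/123784;  first 6 digits = (1, 0, 0, 6, 2, 10)

v_11(a) = 3 ≥ 1, so the series converges in ℤ_11 to 1/(1 − a) = 1/(1 − (-123783)) = 1/123784. Expand this rational in ℤ_11: compute digits iteratively via d_i = x_i mod 11, x_{i+1} = (x_i − d_i)/11. The first 6 digits are (1, 0, 0, 6, 2, 10).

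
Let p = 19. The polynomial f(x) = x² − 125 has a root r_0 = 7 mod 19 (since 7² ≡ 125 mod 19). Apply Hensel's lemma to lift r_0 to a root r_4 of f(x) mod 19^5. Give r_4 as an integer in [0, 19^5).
r_4 = 214859 (mod 2476099)

Hensel's recurrence: r_{i+1} = r_i − f(r_i)·(f′(r_i))^{-1} mod 19^{i+2}, with f′(x) = 2x. Iterate:
  r_0 = 7 (mod 19)
  r_1 = 64 (mod 361)
  r_2 = 2230 (mod 6859)
  r_3 = 84538 (mod 130321)
  r_4 = 214859 (mod 2476099)
Final: r_4 = 214859, and one checks f(r_4) ≡ 0 mod 19^5.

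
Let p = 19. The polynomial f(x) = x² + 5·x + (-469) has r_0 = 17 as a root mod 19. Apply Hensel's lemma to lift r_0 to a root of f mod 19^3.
r_2 = 1195 (mod 6859)

Hensel: r_{i+1} = r_i − f(r_i)·(f′(r_i))^{-1} mod 19^{i+2}, f′(x) = 2x + 5. Iterate:
  r_0 = 17 (mod 19)
  r_1 = 112 (mod 361)
  r_2 = 1195 (mod 6859)
Final: r = 1195 satisfies f(r) ≡ 0 mod 19^3.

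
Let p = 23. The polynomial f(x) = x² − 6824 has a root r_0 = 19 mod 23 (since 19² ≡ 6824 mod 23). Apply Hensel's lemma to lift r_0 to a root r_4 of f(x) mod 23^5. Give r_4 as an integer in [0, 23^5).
r_4 = 4957991 (mod 6436343)

Hensel's recurrence: r_{i+1} = r_i − f(r_i)·(f′(r_i))^{-1} mod 23^{i+2}, with f′(x) = 2x. Iterate:
  r_0 = 19 (mod 23)
  r_1 = 203 (mod 529)
  r_2 = 6022 (mod 12167)
  r_3 = 200694 (mod 279841)
  r_4 = 4957991 (mod 6436343)
Final: r_4 = 4957991, and one checks f(r_4) ≡ 0 mod 23^5.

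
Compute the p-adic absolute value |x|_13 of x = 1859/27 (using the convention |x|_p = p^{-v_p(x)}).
|1859/27|_13 = 1/169

Step 1 — compute v_13(x) by factoring powers of 13 out of the numerator and denominator: v_13(1859/27) = 2. Step 2 — apply |x|_p = p^{-v_p(x)} = 13^{-2} = 1/169.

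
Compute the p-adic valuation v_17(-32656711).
v_17(-32656711) = 5

v_17(n) is the largest exponent k such that 17^k divides n. Factor out: -32656711 = -17^5 · 23. (Sign doesn't affect v_p.) So v_17(-32656711) = 5.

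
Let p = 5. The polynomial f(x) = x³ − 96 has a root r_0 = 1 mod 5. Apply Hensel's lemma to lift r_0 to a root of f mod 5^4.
r_3 = 141 (mod 625)

Hensel: r_{i+1} = r_i − f(r_i)/f′(r_i) mod 5^{i+2}, where f′(x) = 3x². Iterate:
  r_0 = 1 (mod 5)
  r_1 = 16 (mod 25)
  r_2 = 16 (mod 125)
  r_3 = 141 (mod 625)
Final: r = 141 with f(r) ≡ 0 mod 5^4.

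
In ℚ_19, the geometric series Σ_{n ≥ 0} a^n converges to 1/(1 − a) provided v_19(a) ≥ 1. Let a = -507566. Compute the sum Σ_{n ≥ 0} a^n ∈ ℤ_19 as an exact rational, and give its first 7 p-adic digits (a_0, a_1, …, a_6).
Σ a^n = 1/(1 − a) = 1/507567;  first 7 digits = (1, 0, 0, 2, 15, 18, 3)

v_19(a) = 3 ≥ 1, so the series converges in ℤ_19 to 1/(1 − a) = 1/(1 − (-507566)) = 1/507567. Expand this rational in ℤ_19: compute digits iteratively via d_i = x_i mod 19, x_{i+1} = (x_i − d_i)/19. The first 7 digits are (1, 0, 0, 2, 15, 18, 3).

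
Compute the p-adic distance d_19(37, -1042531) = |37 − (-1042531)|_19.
d_19(37, -1042531) = 1/130321

Step 1 — x − y = 37 − (-1042531) = 1042568. Step 2 — v_19(1042568) = 4 (factor: 1042568 = (19^4 · 8); the sign does not affect v_p). Step 3 — |x − y|_19 = 19^{-4} = 1/130321.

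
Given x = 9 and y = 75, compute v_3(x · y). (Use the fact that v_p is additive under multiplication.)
v_3(675) = 3

v_p(x) = 2 (factor: 9 = 3^2 · 1); v_p(y) = 1 (factor: 75 = 3^1 · 25). Additivity: v_p(xy) = v_p(x) + v_p(y) = 2 + 1 = 3. (Direct check: xy = 675 = 3^3 · (25).)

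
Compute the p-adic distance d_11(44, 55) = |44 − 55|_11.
d_11(44, 55) = 1/11

Step 1 — x − y = 44 − 55 = -11. Step 2 — v_11(-11) = 1 (factor: -11 = −(11^1 · 1); the sign does not affect v_p). Step 3 — |x − y|_11 = 11^{-1} = 1/11.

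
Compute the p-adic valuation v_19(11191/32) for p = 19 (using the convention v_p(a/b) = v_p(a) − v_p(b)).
v_19(11191/32) = 2

Factor powers of 19 from the numerator and denominator of the reduced fraction: 11191 = 19^2 · 31 and 32 = 19^0 · 32. Apply v_p(a/b) = v_p(a) − v_p(b): v_19(11191/32) = 2 − 0 = 2.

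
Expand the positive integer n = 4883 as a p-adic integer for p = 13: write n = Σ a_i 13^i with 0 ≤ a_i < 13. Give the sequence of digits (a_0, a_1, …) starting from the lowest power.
(a_0, a_1, …) = (8, 11, 2, 2)

Repeated division by 13 gives the digits low-to-high: 4883 = 8 + 11·13^1 + 2·13^2 + 2·13^3. Digit sequence: (8, 11, 2, 2).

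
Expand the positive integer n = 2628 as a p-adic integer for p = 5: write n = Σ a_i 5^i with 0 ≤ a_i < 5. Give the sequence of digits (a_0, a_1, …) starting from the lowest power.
(a_0, a_1, …) = (3, 0, 0, 1, 4)

Repeated division by 5 gives the digits low-to-high: 2628 = 3 + 1·5^3 + 4·5^4. Digit sequence: (3, 0, 0, 1, 4).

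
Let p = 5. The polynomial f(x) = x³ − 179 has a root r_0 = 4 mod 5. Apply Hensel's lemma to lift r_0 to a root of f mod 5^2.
r_1 = 9 (mod 25)

Hensel: r_{i+1} = r_i − f(r_i)/f′(r_i) mod 5^{i+2}, where f′(x) = 3x². Iterate:
  r_0 = 4 (mod 5)
  r_1 = 9 (mod 25)
Final: r = 9 with f(r) ≡ 0 mod 5^2.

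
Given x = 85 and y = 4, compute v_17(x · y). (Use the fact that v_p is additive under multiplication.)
v_17(340) = 1

v_p(x) = 1 (factor: 85 = 17^1 · 5); v_p(y) = 0 (factor: 4 = 17^0 · 4). Additivity: v_p(xy) = v_p(x) + v_p(y) = 1 + 0 = 1. (Direct check: xy = 340 = 17^1 · (20).)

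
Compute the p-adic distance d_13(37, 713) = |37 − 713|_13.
d_13(37, 713) = 1/169

Step 1 — x − y = 37 − 713 = -676. Step 2 — v_13(-676) = 2 (factor: -676 = −(13^2 · 4); the sign does not affect v_p). Step 3 — |x − y|_13 = 13^{-2} = 1/169.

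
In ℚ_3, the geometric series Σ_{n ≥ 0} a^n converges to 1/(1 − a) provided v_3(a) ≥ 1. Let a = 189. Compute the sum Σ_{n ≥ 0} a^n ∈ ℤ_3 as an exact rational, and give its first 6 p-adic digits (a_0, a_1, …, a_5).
Σ a^n = 1/(1 − a) = -1/188;  first 6 digits = (1, 0, 0, 1, 2, 0)

v_3(a) = 3 ≥ 1, so the series converges in ℤ_3 to 1/(1 − a) = 1/(1 − 189) = -1/188. Expand this rational in ℤ_3: compute digits iteratively via d_i = x_i mod 3, x_{i+1} = (x_i − d_i)/3. The first 6 digits are (1, 0, 0, 1, 2, 0).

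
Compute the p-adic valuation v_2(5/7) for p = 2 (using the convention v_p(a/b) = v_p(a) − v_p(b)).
v_2(5/7) = 0

Factor powers of 2 from the numerator and denominator of the reduced fraction: 5 = 2^0 · 5 and 7 = 2^0 · 7. Apply v_p(a/b) = v_p(a) − v_p(b): v_2(5/7) = 0 − 0 = 0.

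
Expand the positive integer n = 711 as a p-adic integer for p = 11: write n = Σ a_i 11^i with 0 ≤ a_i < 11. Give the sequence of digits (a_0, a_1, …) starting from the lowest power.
(a_0, a_1, …) = (7, 9, 5)

Repeated division by 11 gives the digits low-to-high: 711 = 7 + 9·11^1 + 5·11^2. Digit sequence: (7, 9, 5).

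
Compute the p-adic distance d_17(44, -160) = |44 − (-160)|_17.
d_17(44, -160) = 1/17

Step 1 — x − y = 44 − (-160) = 204. Step 2 — v_17(204) = 1 (factor: 204 = (17^1 · 12); the sign does not affect v_p). Step 3 — |x − y|_17 = 17^{-1} = 1/17.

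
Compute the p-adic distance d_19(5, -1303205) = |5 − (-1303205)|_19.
d_19(5, -1303205) = 1/130321

Step 1 — x − y = 5 − (-1303205) = 1303210. Step 2 — v_19(1303210) = 4 (factor: 1303210 = (19^4 · 10); the sign does not affect v_p). Step 3 — |x − y|_19 = 19^{-4} = 1/130321.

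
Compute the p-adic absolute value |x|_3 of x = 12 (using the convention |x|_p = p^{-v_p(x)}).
|12|_3 = 1/3

Step 1 — compute v_3(x) by factoring powers of 3 out of the numerator and denominator: v_3(12) = 1. Step 2 — apply |x|_p = p^{-v_p(x)} = 3^{-1} = 1/3.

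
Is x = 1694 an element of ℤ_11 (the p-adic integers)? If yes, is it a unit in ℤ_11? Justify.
x ∈ ℤ_11 but not a unit; v_11(x) = 2 > 0

ℤ_11 = {x ∈ ℚ_11 : v_11(x) ≥ 0} and ℤ_11^× = {x ∈ ℤ_11 : v_11(x) = 0}. Here v_11(1694) = v_11(num) − v_11(den) = 2; compare against these criteria.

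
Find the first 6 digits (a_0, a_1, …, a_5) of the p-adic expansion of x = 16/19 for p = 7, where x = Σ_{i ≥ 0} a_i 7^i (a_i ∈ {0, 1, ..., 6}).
(a_0, …, a_5) = (6, 0, 1, 5, 0, 1)

v_7(16/19) = 0 (numerator and denominator both coprime to 7), so x ∈ ℤ_7^×. Compute digits iteratively via a_i = x_i mod 7, x_{i+1} = (x_i − a_i)/7, with x_0 = x:
  x_0 = 16/19;  a_0 = 6;  x_1 = (x_0 − 6)/7 = -14/19
  x_1 = -14/19;  a_1 = 0;  x_2 = (x_1 − 0)/7 = -2/19
  x_2 = -2/19;  a_2 = 1;  x_3 = (x_2 − 1)/7 = -3/19
  x_3 = -3/19;  a_3 = 5;  x_4 = (x_3 − 5)/7 = -14/19
  x_4 = -14/19;  a_4 = 0;  x_5 = (x_4 − 0)/7 = -2/19
  x_5 = -2/19;  a_5 = 1;  x_6 = (x_5 − 1)/7 = -3/19
Digits: (6, 0, 1, 5, 0, 1).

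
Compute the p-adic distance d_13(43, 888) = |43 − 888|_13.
d_13(43, 888) = 1/169

Step 1 — x − y = 43 − 888 = -845. Step 2 — v_13(-845) = 2 (factor: -845 = −(13^2 · 5); the sign does not affect v_p). Step 3 — |x − y|_13 = 13^{-2} = 1/169.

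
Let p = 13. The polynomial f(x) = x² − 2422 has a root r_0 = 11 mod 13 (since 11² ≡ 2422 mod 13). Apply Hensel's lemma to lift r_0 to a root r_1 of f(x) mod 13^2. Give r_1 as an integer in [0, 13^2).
r_1 = 154 (mod 169)

Hensel's recurrence: r_{i+1} = r_i − f(r_i)·(f′(r_i))^{-1} mod 13^{i+2}, with f′(x) = 2x. Iterate:
  r_0 = 11 (mod 13)
  r_1 = 154 (mod 169)
Final: r_1 = 154, and one checks f(r_1) ≡ 0 mod 13^2.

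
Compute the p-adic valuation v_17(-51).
v_17(-51) = 1

v_17(n) is the largest exponent k such that 17^k divides n. Factor out: -51 = -17^1 · 3. (Sign doesn't affect v_p.) So v_17(-51) = 1.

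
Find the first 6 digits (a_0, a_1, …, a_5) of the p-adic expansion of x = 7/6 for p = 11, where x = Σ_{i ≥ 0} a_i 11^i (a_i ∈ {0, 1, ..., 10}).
(a_0, …, a_5) = (3, 9, 1, 9, 1, 9)

v_11(7/6) = 0 (numerator and denominator both coprime to 11), so x ∈ ℤ_11^×. Compute digits iteratively via a_i = x_i mod 11, x_{i+1} = (x_i − a_i)/11, with x_0 = x:
  x_0 = 7/6;  a_0 = 3;  x_1 = (x_0 − 3)/11 = -1/6
  x_1 = -1/6;  a_1 = 9;  x_2 = (x_1 − 9)/11 = -5/6
  x_2 = -5/6;  a_2 = 1;  x_3 = (x_2 − 1)/11 = -1/6
  x_3 = -1/6;  a_3 = 9;  x_4 = (x_3 − 9)/11 = -5/6
  x_4 = -5/6;  a_4 = 1;  x_5 = (x_4 − 1)/11 = -1/6
  x_5 = -1/6;  a_5 = 9;  x_6 = (x_5 − 9)/11 = -5/6
Digits: (3, 9, 1, 9, 1, 9).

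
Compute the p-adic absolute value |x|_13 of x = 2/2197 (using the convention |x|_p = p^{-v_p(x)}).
|2/2197|_13 = 2197

Step 1 — compute v_13(x) by factoring powers of 13 out of the numerator and denominator: v_13(2/2197) = -3. Step 2 — apply |x|_p = p^{-v_p(x)} = 13^{3} = 2197.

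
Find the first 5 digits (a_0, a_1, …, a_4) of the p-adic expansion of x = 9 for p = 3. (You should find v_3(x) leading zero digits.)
(a_0, …, a_4) = (0, 0, 1, 0, 0)

v_3(9) = 2, so a_0 = ... = a_1 = 0. Factor out: x = 3^2 · u with u = 1 a unit in ℤ_3. Expand u iteratively via a_{v+i} = u_i mod 3, u_{i+1} = (u_i − a_{v+i})/3:
  u_0 = 1;  a_2 = 1;  u_1 = (u_0 − 1)/3 = 0
  u_1 = 0;  a_3 = 0;  u_2 = (u_1 − 0)/3 = 0
  u_2 = 0;  a_4 = 0;  u_3 = (u_2 − 0)/3 = 0
Digits: (0, 0, 1, 0, 0).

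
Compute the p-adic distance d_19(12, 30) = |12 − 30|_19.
d_19(12, 30) = 1

Step 1 — x − y = 12 − 30 = -18. Step 2 — v_19(-18) = 0 (factor: -18 = −(19^0 · 18); the sign does not affect v_p). Step 3 — |x − y|_19 = 19^{0} = 1.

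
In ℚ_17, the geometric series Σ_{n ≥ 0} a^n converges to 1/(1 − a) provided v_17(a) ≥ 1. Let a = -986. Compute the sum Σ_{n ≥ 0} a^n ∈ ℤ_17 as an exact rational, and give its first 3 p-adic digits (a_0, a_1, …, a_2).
Σ a^n = 1/(1 − a) = 1/987;  first 3 digits = (1, 10, 11)

v_17(a) = 1 ≥ 1, so the series converges in ℤ_17 to 1/(1 − a) = 1/(1 − (-986)) = 1/987. Expand this rational in ℤ_17: compute digits iteratively via d_i = x_i mod 17, x_{i+1} = (x_i − d_i)/17. The first 3 digits are (1, 10, 11).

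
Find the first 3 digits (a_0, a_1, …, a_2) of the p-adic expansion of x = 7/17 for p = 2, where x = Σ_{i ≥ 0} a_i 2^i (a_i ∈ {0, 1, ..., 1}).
(a_0, …, a_2) = (1, 1, 1)

v_2(7/17) = 0 (numerator and denominator both coprime to 2), so x ∈ ℤ_2^×. Compute digits iteratively via a_i = x_i mod 2, x_{i+1} = (x_i − a_i)/2, with x_0 = x:
  x_0 = 7/17;  a_0 = 1;  x_1 = (x_0 − 1)/2 = -5/17
  x_1 = -5/17;  a_1 = 1;  x_2 = (x_1 − 1)/2 = -11/17
  x_2 = -11/17;  a_2 = 1;  x_3 = (x_2 − 1)/2 = -14/17
Digits: (1, 1, 1).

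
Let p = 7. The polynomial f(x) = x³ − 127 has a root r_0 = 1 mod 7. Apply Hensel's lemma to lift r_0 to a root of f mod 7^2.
r_1 = 43 (mod 49)

Hensel: r_{i+1} = r_i − f(r_i)/f′(r_i) mod 7^{i+2}, where f′(x) = 3x². Iterate:
  r_0 = 1 (mod 7)
  r_1 = 43 (mod 49)
Final: r = 43 with f(r) ≡ 0 mod 7^2.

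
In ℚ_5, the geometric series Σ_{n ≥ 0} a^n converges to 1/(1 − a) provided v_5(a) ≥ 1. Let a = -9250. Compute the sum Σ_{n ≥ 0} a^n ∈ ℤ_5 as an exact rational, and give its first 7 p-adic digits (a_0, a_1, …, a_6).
Σ a^n = 1/(1 − a) = 1/9251;  first 7 digits = (1, 0, 0, 1, 0, 2, 0)

v_5(a) = 3 ≥ 1, so the series converges in ℤ_5 to 1/(1 − a) = 1/(1 − (-9250)) = 1/9251. Expand this rational in ℤ_5: compute digits iteratively via d_i = x_i mod 5, x_{i+1} = (x_i − d_i)/5. The first 7 digits are (1, 0, 0, 1, 0, 2, 0).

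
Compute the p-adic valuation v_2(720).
v_2(720) = 4

v_2(n) is the largest exponent k such that 2^k divides n. Factor out: 720 = 2^4 · 45. (Sign doesn't affect v_p.) So v_2(720) = 4.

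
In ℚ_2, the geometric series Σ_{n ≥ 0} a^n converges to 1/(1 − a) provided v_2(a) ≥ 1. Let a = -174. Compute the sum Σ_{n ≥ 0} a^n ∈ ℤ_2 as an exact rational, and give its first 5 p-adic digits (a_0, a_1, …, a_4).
Σ a^n = 1/(1 − a) = 1/175;  first 5 digits = (1, 1, 1, 1, 0)

v_2(a) = 1 ≥ 1, so the series converges in ℤ_2 to 1/(1 − a) = 1/(1 − (-174)) = 1/175. Expand this rational in ℤ_2: compute digits iteratively via d_i = x_i mod 2, x_{i+1} = (x_i − d_i)/2. The first 5 digits are (1, 1, 1, 1, 0).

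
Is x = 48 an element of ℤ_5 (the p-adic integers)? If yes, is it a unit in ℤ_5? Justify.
x ∈ ℤ_5^× (unit); v_5(x) = 0

ℤ_5 = {x ∈ ℚ_5 : v_5(x) ≥ 0} and ℤ_5^× = {x ∈ ℤ_5 : v_5(x) = 0}. Here v_5(48) = v_5(num) − v_5(den) = 0; compare against these criteria.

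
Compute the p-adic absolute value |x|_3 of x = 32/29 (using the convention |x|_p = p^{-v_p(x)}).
|32/29|_3 = 1

Step 1 — compute v_3(x) by factoring powers of 3 out of the numerator and denominator: v_3(32/29) = 0. Step 2 — apply |x|_p = p^{-v_p(x)} = 3^{0} = 1.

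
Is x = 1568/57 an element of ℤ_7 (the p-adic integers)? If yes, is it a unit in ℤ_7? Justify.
x ∈ ℤ_7 but not a unit; v_7(x) = 2 > 0

ℤ_7 = {x ∈ ℚ_7 : v_7(x) ≥ 0} and ℤ_7^× = {x ∈ ℤ_7 : v_7(x) = 0}. Here v_7(1568/57) = v_7(num) − v_7(den) = 2; compare against these criteria.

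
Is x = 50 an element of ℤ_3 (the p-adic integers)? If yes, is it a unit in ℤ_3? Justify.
x ∈ ℤ_3^× (unit); v_3(x) = 0

ℤ_3 = {x ∈ ℚ_3 : v_3(x) ≥ 0} and ℤ_3^× = {x ∈ ℤ_3 : v_3(x) = 0}. Here v_3(50) = v_3(num) − v_3(den) = 0; compare against these criteria.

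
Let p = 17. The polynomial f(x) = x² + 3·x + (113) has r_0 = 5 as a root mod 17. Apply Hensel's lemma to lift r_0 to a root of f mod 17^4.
r_3 = 65285 (mod 83521)

Hensel: r_{i+1} = r_i − f(r_i)·(f′(r_i))^{-1} mod 17^{i+2}, f′(x) = 2x + 3. Iterate:
  r_0 = 5 (mod 17)
  r_1 = 260 (mod 289)
  r_2 = 1416 (mod 4913)
  r_3 = 65285 (mod 83521)
Final: r = 65285 satisfies f(r) ≡ 0 mod 17^4.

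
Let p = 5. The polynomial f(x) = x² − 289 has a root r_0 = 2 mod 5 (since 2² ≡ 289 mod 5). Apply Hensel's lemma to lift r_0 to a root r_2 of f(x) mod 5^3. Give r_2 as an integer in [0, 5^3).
r_2 = 17 (mod 125)

Hensel's recurrence: r_{i+1} = r_i − f(r_i)·(f′(r_i))^{-1} mod 5^{i+2}, with f′(x) = 2x. Iterate:
  r_0 = 2 (mod 5)
  r_1 = 17 (mod 25)
  r_2 = 17 (mod 125)
Final: r_2 = 17, and one checks f(r_2) ≡ 0 mod 5^3.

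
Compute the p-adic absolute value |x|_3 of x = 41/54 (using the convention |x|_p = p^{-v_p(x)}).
|41/54|_3 = 27

Step 1 — compute v_3(x) by factoring powers of 3 out of the numerator and denominator: v_3(41/54) = -3. Step 2 — apply |x|_p = p^{-v_p(x)} = 3^{3} = 27.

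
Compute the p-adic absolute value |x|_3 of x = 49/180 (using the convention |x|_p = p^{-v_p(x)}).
|49/180|_3 = 9

Step 1 — compute v_3(x) by factoring powers of 3 out of the numerator and denominator: v_3(49/180) = -2. Step 2 — apply |x|_p = p^{-v_p(x)} = 3^{2} = 9.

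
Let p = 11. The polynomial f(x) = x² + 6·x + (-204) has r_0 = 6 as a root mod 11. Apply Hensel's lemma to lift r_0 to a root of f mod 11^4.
r_3 = 6386 (mod 14641)

Hensel: r_{i+1} = r_i − f(r_i)·(f′(r_i))^{-1} mod 11^{i+2}, f′(x) = 2x + 6. Iterate:
  r_0 = 6 (mod 11)
  r_1 = 94 (mod 121)
  r_2 = 1062 (mod 1331)
  r_3 = 6386 (mod 14641)
Final: r = 6386 satisfies f(r) ≡ 0 mod 11^4.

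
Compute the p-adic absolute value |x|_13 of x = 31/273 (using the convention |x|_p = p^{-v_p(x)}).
|31/273|_13 = 13

Step 1 — compute v_13(x) by factoring powers of 13 out of the numerator and denominator: v_13(31/273) = -1. Step 2 — apply |x|_p = p^{-v_p(x)} = 13^{1} = 13.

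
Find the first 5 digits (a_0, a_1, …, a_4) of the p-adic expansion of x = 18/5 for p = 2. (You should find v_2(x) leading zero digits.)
(a_0, …, a_4) = (0, 1, 0, 1, 0)

v_2(18/5) = 1, so a_0 = ... = a_0 = 0. Factor out: x = 2^1 · u with u = 9/5 a unit in ℤ_2. Expand u iteratively via a_{v+i} = u_i mod 2, u_{i+1} = (u_i − a_{v+i})/2:
  u_0 = 9/5;  a_1 = 1;  u_1 = (u_0 − 1)/2 = 2/5
  u_1 = 2/5;  a_2 = 0;  u_2 = (u_1 − 0)/2 = 1/5
  u_2 = 1/5;  a_3 = 1;  u_3 = (u_2 − 1)/2 = -2/5
  u_3 = -2/5;  a_4 = 0;  u_4 = (u_3 − 0)/2 = -1/5
Digits: (0, 1, 0, 1, 0).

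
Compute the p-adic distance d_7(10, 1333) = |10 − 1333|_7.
d_7(10, 1333) = 1/49

Step 1 — x − y = 10 − 1333 = -1323. Step 2 — v_7(-1323) = 2 (factor: -1323 = −(7^2 · 27); the sign does not affect v_p). Step 3 — |x − y|_7 = 7^{-2} = 1/49.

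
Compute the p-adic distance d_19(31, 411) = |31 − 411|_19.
d_19(31, 411) = 1/19

Step 1 — x − y = 31 − 411 = -380. Step 2 — v_19(-380) = 1 (factor: -380 = −(19^1 · 20); the sign does not affect v_p). Step 3 — |x − y|_19 = 19^{-1} = 1/19.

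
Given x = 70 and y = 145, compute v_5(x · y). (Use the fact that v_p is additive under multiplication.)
v_5(10150) = 2

v_p(x) = 1 (factor: 70 = 5^1 · 14); v_p(y) = 1 (factor: 145 = 5^1 · 29). Additivity: v_p(xy) = v_p(x) + v_p(y) = 1 + 1 = 2. (Direct check: xy = 10150 = 5^2 · (406).)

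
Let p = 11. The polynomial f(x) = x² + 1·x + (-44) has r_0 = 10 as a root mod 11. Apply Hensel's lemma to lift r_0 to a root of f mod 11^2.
r_1 = 76 (mod 121)

Hensel: r_{i+1} = r_i − f(r_i)·(f′(r_i))^{-1} mod 11^{i+2}, f′(x) = 2x + 1. Iterate:
  r_0 = 10 (mod 11)
  r_1 = 76 (mod 121)
Final: r = 76 satisfies f(r) ≡ 0 mod 11^2.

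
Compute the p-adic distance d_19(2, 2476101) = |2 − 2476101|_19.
d_19(2, 2476101) = 1/2476099

Step 1 — x − y = 2 − 2476101 = -2476099. Step 2 — v_19(-2476099) = 5 (factor: -2476099 = −(19^5 · 1); the sign does not affect v_p). Step 3 — |x − y|_19 = 19^{-5} = 1/2476099.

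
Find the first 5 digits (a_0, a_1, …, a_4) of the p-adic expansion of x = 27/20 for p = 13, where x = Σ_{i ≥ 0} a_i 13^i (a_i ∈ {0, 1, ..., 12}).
(a_0, …, a_4) = (2, 11, 5, 8, 0)

v_13(27/20) = 0 (numerator and denominator both coprime to 13), so x ∈ ℤ_13^×. Compute digits iteratively via a_i = x_i mod 13, x_{i+1} = (x_i − a_i)/13, with x_0 = x:
  x_0 = 27/20;  a_0 = 2;  x_1 = (x_0 − 2)/13 = -1/20
  x_1 = -1/20;  a_1 = 11;  x_2 = (x_1 − 11)/13 = -17/20
  x_2 = -17/20;  a_2 = 5;  x_3 = (x_2 − 5)/13 = -9/20
  x_3 = -9/20;  a_3 = 8;  x_4 = (x_3 − 8)/13 = -13/20
  x_4 = -13/20;  a_4 = 0;  x_5 = (x_4 − 0)/13 = -1/20
Digits: (2, 11, 5, 8, 0).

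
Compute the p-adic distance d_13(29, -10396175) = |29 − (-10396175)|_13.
d_13(29, -10396175) = 1/371293

Step 1 — x − y = 29 − (-10396175) = 10396204. Step 2 — v_13(10396204) = 5 (factor: 10396204 = (13^5 · 28); the sign does not affect v_p). Step 3 — |x − y|_13 = 13^{-5} = 1/371293.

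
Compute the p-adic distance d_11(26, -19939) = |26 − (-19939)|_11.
d_11(26, -19939) = 1/1331

Step 1 — x − y = 26 − (-19939) = 19965. Step 2 — v_11(19965) = 3 (factor: 19965 = (11^3 · 15); the sign does not affect v_p). Step 3 — |x − y|_11 = 11^{-3} = 1/1331.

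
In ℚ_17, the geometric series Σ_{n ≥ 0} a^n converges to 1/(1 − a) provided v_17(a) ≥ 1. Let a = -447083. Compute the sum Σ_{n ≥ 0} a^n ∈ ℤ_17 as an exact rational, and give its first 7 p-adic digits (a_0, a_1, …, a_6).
Σ a^n = 1/(1 − a) = 1/447084;  first 7 digits = (1, 0, 0, 11, 11, 16, 1)

v_17(a) = 3 ≥ 1, so the series converges in ℤ_17 to 1/(1 − a) = 1/(1 − (-447083)) = 1/447084. Expand this rational in ℤ_17: compute digits iteratively via d_i = x_i mod 17, x_{i+1} = (x_i − d_i)/17. The first 7 digits are (1, 0, 0, 11, 11, 16, 1).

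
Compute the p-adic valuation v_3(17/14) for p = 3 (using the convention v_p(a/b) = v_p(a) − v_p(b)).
v_3(17/14) = 0

Factor powers of 3 from the numerator and denominator of the reduced fraction: 17 = 3^0 · 17 and 14 = 3^0 · 14. Apply v_p(a/b) = v_p(a) − v_p(b): v_3(17/14) = 0 − 0 = 0.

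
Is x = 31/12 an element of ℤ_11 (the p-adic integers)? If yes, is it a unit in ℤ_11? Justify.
x ∈ ℤ_11^× (unit); v_11(x) = 0

ℤ_11 = {x ∈ ℚ_11 : v_11(x) ≥ 0} and ℤ_11^× = {x ∈ ℤ_11 : v_11(x) = 0}. Here v_11(31/12) = v_11(num) − v_11(den) = 0; compare against these criteria.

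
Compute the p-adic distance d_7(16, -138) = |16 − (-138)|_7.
d_7(16, -138) = 1/7

Step 1 — x − y = 16 − (-138) = 154. Step 2 — v_7(154) = 1 (factor: 154 = (7^1 · 22); the sign does not affect v_p). Step 3 — |x − y|_7 = 7^{-1} = 1/7.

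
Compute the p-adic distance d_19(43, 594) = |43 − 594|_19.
d_19(43, 594) = 1/19

Step 1 — x − y = 43 − 594 = -551. Step 2 — v_19(-551) = 1 (factor: -551 = −(19^1 · 29); the sign does not affect v_p). Step 3 — |x − y|_19 = 19^{-1} = 1/19.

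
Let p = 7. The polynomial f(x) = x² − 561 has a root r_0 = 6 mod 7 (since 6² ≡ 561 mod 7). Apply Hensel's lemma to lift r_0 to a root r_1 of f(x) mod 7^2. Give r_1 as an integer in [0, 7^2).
r_1 = 13 (mod 49)

Hensel's recurrence: r_{i+1} = r_i − f(r_i)·(f′(r_i))^{-1} mod 7^{i+2}, with f′(x) = 2x. Iterate:
  r_0 = 6 (mod 7)
  r_1 = 13 (mod 49)
Final: r_1 = 13, and one checks f(r_1) ≡ 0 mod 7^2.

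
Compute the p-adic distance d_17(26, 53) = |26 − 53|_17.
d_17(26, 53) = 1

Step 1 — x − y = 26 − 53 = -27. Step 2 — v_17(-27) = 0 (factor: -27 = −(17^0 · 27); the sign does not affect v_p). Step 3 — |x − y|_17 = 17^{0} = 1.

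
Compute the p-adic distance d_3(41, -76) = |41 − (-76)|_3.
d_3(41, -76) = 1/9

Step 1 — x − y = 41 − (-76) = 117. Step 2 — v_3(117) = 2 (factor: 117 = (3^2 · 13); the sign does not affect v_p). Step 3 — |x − y|_3 = 3^{-2} = 1/9.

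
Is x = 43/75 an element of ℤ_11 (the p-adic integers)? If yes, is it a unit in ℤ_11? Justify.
x ∈ ℤ_11^× (unit); v_11(x) = 0

ℤ_11 = {x ∈ ℚ_11 : v_11(x) ≥ 0} and ℤ_11^× = {x ∈ ℤ_11 : v_11(x) = 0}. Here v_11(43/75) = v_11(num) − v_11(den) = 0; compare against these criteria.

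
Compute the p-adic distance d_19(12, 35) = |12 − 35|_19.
d_19(12, 35) = 1

Step 1 — x − y = 12 − 35 = -23. Step 2 — v_19(-23) = 0 (factor: -23 = −(19^0 · 23); the sign does not affect v_p). Step 3 — |x − y|_19 = 19^{0} = 1.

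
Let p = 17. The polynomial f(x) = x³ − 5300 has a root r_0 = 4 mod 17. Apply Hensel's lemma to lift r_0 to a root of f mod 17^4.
r_3 = 7314 (mod 83521)

Hensel: r_{i+1} = r_i − f(r_i)/f′(r_i) mod 17^{i+2}, where f′(x) = 3x². Iterate:
  r_0 = 4 (mod 17)
  r_1 = 89 (mod 289)
  r_2 = 2401 (mod 4913)
  r_3 = 7314 (mod 83521)
Final: r = 7314 with f(r) ≡ 0 mod 17^4.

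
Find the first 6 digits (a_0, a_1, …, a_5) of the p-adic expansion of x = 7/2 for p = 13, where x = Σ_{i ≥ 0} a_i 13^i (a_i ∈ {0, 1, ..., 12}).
(a_0, …, a_5) = (10, 6, 6, 6, 6, 6)

v_13(7/2) = 0 (numerator and denominator both coprime to 13), so x ∈ ℤ_13^×. Compute digits iteratively via a_i = x_i mod 13, x_{i+1} = (x_i − a_i)/13, with x_0 = x:
  x_0 = 7/2;  a_0 = 10;  x_1 = (x_0 − 10)/13 = -1/2
  x_1 = -1/2;  a_1 = 6;  x_2 = (x_1 − 6)/13 = -1/2
  x_2 = -1/2;  a_2 = 6;  x_3 = (x_2 − 6)/13 = -1/2
  x_3 = -1/2;  a_3 = 6;  x_4 = (x_3 − 6)/13 = -1/2
  x_4 = -1/2;  a_4 = 6;  x_5 = (x_4 − 6)/13 = -1/2
  x_5 = -1/2;  a_5 = 6;  x_6 = (x_5 − 6)/13 = -1/2
Digits: (10, 6, 6, 6, 6, 6).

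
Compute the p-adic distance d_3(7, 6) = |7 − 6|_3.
d_3(7, 6) = 1

Step 1 — x − y = 7 − 6 = 1. Step 2 — v_3(1) = 0 (factor: 1 = (3^0 · 1); the sign does not affect v_p). Step 3 — |x − y|_3 = 3^{0} = 1.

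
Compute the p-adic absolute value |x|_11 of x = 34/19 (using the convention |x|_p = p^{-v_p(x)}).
|34/19|_11 = 1

Step 1 — compute v_11(x) by factoring powers of 11 out of the numerator and denominator: v_11(34/19) = 0. Step 2 — apply |x|_p = p^{-v_p(x)} = 11^{0} = 1.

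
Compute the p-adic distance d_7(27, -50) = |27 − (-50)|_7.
d_7(27, -50) = 1/7

Step 1 — x − y = 27 − (-50) = 77. Step 2 — v_7(77) = 1 (factor: 77 = (7^1 · 11); the sign does not affect v_p). Step 3 — |x − y|_7 = 7^{-1} = 1/7.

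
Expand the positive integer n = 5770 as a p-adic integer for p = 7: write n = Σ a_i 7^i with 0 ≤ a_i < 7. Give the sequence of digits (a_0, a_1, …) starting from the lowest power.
(a_0, a_1, …) = (2, 5, 5, 2, 2)

Repeated division by 7 gives the digits low-to-high: 5770 = 2 + 5·7^1 + 5·7^2 + 2·7^3 + 2·7^4. Digit sequence: (2, 5, 5, 2, 2).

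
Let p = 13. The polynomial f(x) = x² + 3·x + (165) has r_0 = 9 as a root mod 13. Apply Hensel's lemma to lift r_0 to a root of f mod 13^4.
r_3 = 5742 (mod 28561)

Hensel: r_{i+1} = r_i − f(r_i)·(f′(r_i))^{-1} mod 13^{i+2}, f′(x) = 2x + 3. Iterate:
  r_0 = 9 (mod 13)
  r_1 = 165 (mod 169)
  r_2 = 1348 (mod 2197)
  r_3 = 5742 (mod 28561)
Final: r = 5742 satisfies f(r) ≡ 0 mod 13^4.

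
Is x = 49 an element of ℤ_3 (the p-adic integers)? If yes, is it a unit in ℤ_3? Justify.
x ∈ ℤ_3^× (unit); v_3(x) = 0

ℤ_3 = {x ∈ ℚ_3 : v_3(x) ≥ 0} and ℤ_3^× = {x ∈ ℤ_3 : v_3(x) = 0}. Here v_3(49) = v_3(num) − v_3(den) = 0; compare against these criteria.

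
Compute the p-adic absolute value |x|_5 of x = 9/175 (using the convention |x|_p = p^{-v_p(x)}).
|9/175|_5 = 25

Step 1 — compute v_5(x) by factoring powers of 5 out of the numerator and denominator: v_5(9/175) = -2. Step 2 — apply |x|_p = p^{-v_p(x)} = 5^{2} = 25.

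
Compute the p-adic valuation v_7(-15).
v_7(-15) = 0

v_7(n) is the largest exponent k such that 7^k divides n. Factor out: -15 = -7^0 · 15. (Sign doesn't affect v_p.) So v_7(-15) = 0.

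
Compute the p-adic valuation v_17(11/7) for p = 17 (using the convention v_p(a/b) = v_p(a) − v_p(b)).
v_17(11/7) = 0

Factor powers of 17 from the numerator and denominator of the reduced fraction: 11 = 17^0 · 11 and 7 = 17^0 · 7. Apply v_p(a/b) = v_p(a) − v_p(b): v_17(11/7) = 0 − 0 = 0.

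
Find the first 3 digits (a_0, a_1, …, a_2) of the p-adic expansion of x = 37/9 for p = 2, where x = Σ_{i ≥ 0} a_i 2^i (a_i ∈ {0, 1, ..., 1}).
(a_0, …, a_2) = (1, 0, 1)

v_2(37/9) = 0 (numerator and denominator both coprime to 2), so x ∈ ℤ_2^×. Compute digits iteratively via a_i = x_i mod 2, x_{i+1} = (x_i − a_i)/2, with x_0 = x:
  x_0 = 37/9;  a_0 = 1;  x_1 = (x_0 − 1)/2 = 14/9
  x_1 = 14/9;  a_1 = 0;  x_2 = (x_1 − 0)/2 = 7/9
  x_2 = 7/9;  a_2 = 1;  x_3 = (x_2 − 1)/2 = -1/9
Digits: (1, 0, 1).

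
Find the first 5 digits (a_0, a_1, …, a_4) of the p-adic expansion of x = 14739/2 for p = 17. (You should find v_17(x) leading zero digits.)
(a_0, …, a_4) = (0, 0, 0, 10, 8)

v_17(14739/2) = 3, so a_0 = ... = a_2 = 0. Factor out: x = 17^3 · u with u = 3/2 a unit in ℤ_17. Expand u iteratively via a_{v+i} = u_i mod 17, u_{i+1} = (u_i − a_{v+i})/17:
  u_0 = 3/2;  a_3 = 10;  u_1 = (u_0 − 10)/17 = -1/2
  u_1 = -1/2;  a_4 = 8;  u_2 = (u_1 − 8)/17 = -1/2
Digits: (0, 0, 0, 10, 8).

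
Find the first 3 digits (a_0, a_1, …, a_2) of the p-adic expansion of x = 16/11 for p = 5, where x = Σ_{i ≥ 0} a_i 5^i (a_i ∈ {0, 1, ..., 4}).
(a_0, …, a_2) = (1, 1, 3)

v_5(16/11) = 0 (numerator and denominator both coprime to 5), so x ∈ ℤ_5^×. Compute digits iteratively via a_i = x_i mod 5, x_{i+1} = (x_i − a_i)/5, with x_0 = x:
  x_0 = 16/11;  a_0 = 1;  x_1 = (x_0 − 1)/5 = 1/11
  x_1 = 1/11;  a_1 = 1;  x_2 = (x_1 − 1)/5 = -2/11
  x_2 = -2/11;  a_2 = 3;  x_3 = (x_2 − 3)/5 = -7/11
Digits: (1, 1, 3).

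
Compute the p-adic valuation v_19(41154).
v_19(41154) = 3

v_19(n) is the largest exponent k such that 19^k divides n. Factor out: 41154 = 19^3 · 6. (Sign doesn't affect v_p.) So v_19(41154) = 3.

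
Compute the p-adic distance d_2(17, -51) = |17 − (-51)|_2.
d_2(17, -51) = 1/4

Step 1 — x − y = 17 − (-51) = 68. Step 2 — v_2(68) = 2 (factor: 68 = (2^2 · 17); the sign does not affect v_p). Step 3 — |x − y|_2 = 2^{-2} = 1/4.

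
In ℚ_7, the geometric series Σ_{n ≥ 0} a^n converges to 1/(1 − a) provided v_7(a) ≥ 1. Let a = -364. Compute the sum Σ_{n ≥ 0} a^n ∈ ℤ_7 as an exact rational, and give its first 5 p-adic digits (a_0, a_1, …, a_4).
Σ a^n = 1/(1 − a) = 1/365;  first 5 digits = (1, 4, 1, 1, 6)

v_7(a) = 1 ≥ 1, so the series converges in ℤ_7 to 1/(1 − a) = 1/(1 − (-364)) = 1/365. Expand this rational in ℤ_7: compute digits iteratively via d_i = x_i mod 7, x_{i+1} = (x_i − d_i)/7. The first 5 digits are (1, 4, 1, 1, 6).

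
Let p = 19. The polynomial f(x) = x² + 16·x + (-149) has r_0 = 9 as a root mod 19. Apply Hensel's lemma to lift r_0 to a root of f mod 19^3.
r_2 = 5443 (mod 6859)

Hensel: r_{i+1} = r_i − f(r_i)·(f′(r_i))^{-1} mod 19^{i+2}, f′(x) = 2x + 16. Iterate:
  r_0 = 9 (mod 19)
  r_1 = 28 (mod 361)
  r_2 = 5443 (mod 6859)
Final: r = 5443 satisfies f(r) ≡ 0 mod 19^3.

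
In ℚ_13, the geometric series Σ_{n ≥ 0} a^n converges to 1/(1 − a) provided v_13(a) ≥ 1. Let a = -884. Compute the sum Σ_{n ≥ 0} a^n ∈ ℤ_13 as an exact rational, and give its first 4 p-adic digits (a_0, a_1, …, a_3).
Σ a^n = 1/(1 − a) = 1/885;  first 4 digits = (1, 10, 3, 3)

v_13(a) = 1 ≥ 1, so the series converges in ℤ_13 to 1/(1 − a) = 1/(1 − (-884)) = 1/885. Expand this rational in ℤ_13: compute digits iteratively via d_i = x_i mod 13, x_{i+1} = (x_i − d_i)/13. The first 4 digits are (1, 10, 3, 3).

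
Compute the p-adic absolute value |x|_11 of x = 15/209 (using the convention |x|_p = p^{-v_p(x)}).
|15/209|_11 = 11

Step 1 — compute v_11(x) by factoring powers of 11 out of the numerator and denominator: v_11(15/209) = -1. Step 2 — apply |x|_p = p^{-v_p(x)} = 11^{1} = 11.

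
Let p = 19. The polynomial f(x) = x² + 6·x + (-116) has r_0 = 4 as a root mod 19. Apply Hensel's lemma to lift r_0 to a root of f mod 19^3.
r_2 = 2227 (mod 6859)

Hensel: r_{i+1} = r_i − f(r_i)·(f′(r_i))^{-1} mod 19^{i+2}, f′(x) = 2x + 6. Iterate:
  r_0 = 4 (mod 19)
  r_1 = 61 (mod 361)
  r_2 = 2227 (mod 6859)
Final: r = 2227 satisfies f(r) ≡ 0 mod 19^3.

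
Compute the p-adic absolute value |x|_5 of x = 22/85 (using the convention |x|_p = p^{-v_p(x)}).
|22/85|_5 = 5

Step 1 — compute v_5(x) by factoring powers of 5 out of the numerator and denominator: v_5(22/85) = -1. Step 2 — apply |x|_p = p^{-v_p(x)} = 5^{1} = 5.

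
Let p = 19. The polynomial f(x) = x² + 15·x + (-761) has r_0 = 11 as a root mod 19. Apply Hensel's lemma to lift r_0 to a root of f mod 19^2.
r_1 = 258 (mod 361)

Hensel: r_{i+1} = r_i − f(r_i)·(f′(r_i))^{-1} mod 19^{i+2}, f′(x) = 2x + 15. Iterate:
  r_0 = 11 (mod 19)
  r_1 = 258 (mod 361)
Final: r = 258 satisfies f(r) ≡ 0 mod 19^2.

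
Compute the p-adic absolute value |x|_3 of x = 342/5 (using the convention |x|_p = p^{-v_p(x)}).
|342/5|_3 = 1/9

Step 1 — compute v_3(x) by factoring powers of 3 out of the numerator and denominator: v_3(342/5) = 2. Step 2 — apply |x|_p = p^{-v_p(x)} = 3^{-2} = 1/9.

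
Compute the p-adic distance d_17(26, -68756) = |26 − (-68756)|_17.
d_17(26, -68756) = 1/4913

Step 1 — x − y = 26 − (-68756) = 68782. Step 2 — v_17(68782) = 3 (factor: 68782 = (17^3 · 14); the sign does not affect v_p). Step 3 — |x − y|_17 = 17^{-3} = 1/4913.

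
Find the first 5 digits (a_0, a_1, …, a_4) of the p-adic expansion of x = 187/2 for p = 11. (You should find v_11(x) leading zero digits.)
(a_0, …, a_4) = (0, 3, 6, 5, 5)

v_11(187/2) = 1, so a_0 = ... = a_0 = 0. Factor out: x = 11^1 · u with u = 17/2 a unit in ℤ_11. Expand u iteratively via a_{v+i} = u_i mod 11, u_{i+1} = (u_i − a_{v+i})/11:
  u_0 = 17/2;  a_1 = 3;  u_1 = (u_0 − 3)/11 = 1/2
  u_1 = 1/2;  a_2 = 6;  u_2 = (u_1 − 6)/11 = -1/2
  u_2 = -1/2;  a_3 = 5;  u_3 = (u_2 − 5)/11 = -1/2
  u_3 = -1/2;  a_4 = 5;  u_4 = (u_3 − 5)/11 = -1/2
Digits: (0, 3, 6, 5, 5).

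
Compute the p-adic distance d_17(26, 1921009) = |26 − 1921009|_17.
d_17(26, 1921009) = 1/83521

Step 1 — x − y = 26 − 1921009 = -1920983. Step 2 — v_17(-1920983) = 4 (factor: -1920983 = −(17^4 · 23); the sign does not affect v_p). Step 3 — |x − y|_17 = 17^{-4} = 1/83521.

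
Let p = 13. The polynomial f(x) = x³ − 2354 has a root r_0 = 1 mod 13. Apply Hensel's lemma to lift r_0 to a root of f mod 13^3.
r_2 = 1743 (mod 2197)

Hensel: r_{i+1} = r_i − f(r_i)/f′(r_i) mod 13^{i+2}, where f′(x) = 3x². Iterate:
  r_0 = 1 (mod 13)
  r_1 = 53 (mod 169)
  r_2 = 1743 (mod 2197)
Final: r = 1743 with f(r) ≡ 0 mod 13^3.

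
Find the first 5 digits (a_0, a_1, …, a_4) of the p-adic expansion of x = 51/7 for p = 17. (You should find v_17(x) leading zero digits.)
(a_0, …, a_4) = (0, 15, 4, 7, 2)

v_17(51/7) = 1, so a_0 = ... = a_0 = 0. Factor out: x = 17^1 · u with u = 3/7 a unit in ℤ_17. Expand u iteratively via a_{v+i} = u_i mod 17, u_{i+1} = (u_i − a_{v+i})/17:
  u_0 = 3/7;  a_1 = 15;  u_1 = (u_0 − 15)/17 = -6/7
  u_1 = -6/7;  a_2 = 4;  u_2 = (u_1 − 4)/17 = -2/7
  u_2 = -2/7;  a_3 = 7;  u_3 = (u_2 − 7)/17 = -3/7
  u_3 = -3/7;  a_4 = 2;  u_4 = (u_3 − 2)/17 = -1/7
Digits: (0, 15, 4, 7, 2).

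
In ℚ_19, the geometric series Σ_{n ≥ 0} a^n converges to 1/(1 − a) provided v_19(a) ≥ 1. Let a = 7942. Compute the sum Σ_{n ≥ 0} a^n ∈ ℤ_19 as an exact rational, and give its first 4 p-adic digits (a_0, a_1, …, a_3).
Σ a^n = 1/(1 − a) = -1/7941;  first 4 digits = (1, 0, 3, 1)

v_19(a) = 2 ≥ 1, so the series converges in ℤ_19 to 1/(1 − a) = 1/(1 − 7942) = -1/7941. Expand this rational in ℤ_19: compute digits iteratively via d_i = x_i mod 19, x_{i+1} = (x_i − d_i)/19. The first 4 digits are (1, 0, 3, 1).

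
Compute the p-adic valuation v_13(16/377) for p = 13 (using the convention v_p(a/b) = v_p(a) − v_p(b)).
v_13(16/377) = -1

Factor powers of 13 from the numerator and denominator of the reduced fraction: 16 = 13^0 · 16 and 377 = 13^1 · 29. Apply v_p(a/b) = v_p(a) − v_p(b): v_13(16/377) = 0 − 1 = -1.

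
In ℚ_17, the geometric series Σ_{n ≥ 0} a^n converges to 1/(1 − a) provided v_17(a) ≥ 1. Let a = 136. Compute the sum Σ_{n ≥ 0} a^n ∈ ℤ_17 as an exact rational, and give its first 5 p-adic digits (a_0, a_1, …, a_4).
Σ a^n = 1/(1 − a) = -1/135;  first 5 digits = (1, 8, 13, 5, 12)

v_17(a) = 1 ≥ 1, so the series converges in ℤ_17 to 1/(1 − a) = 1/(1 − 136) = -1/135. Expand this rational in ℤ_17: compute digits iteratively via d_i = x_i mod 17, x_{i+1} = (x_i − d_i)/17. The first 5 digits are (1, 8, 13, 5, 12).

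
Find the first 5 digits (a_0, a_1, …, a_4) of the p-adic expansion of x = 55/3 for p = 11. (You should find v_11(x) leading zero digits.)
(a_0, …, a_4) = (0, 9, 3, 7, 3)

v_11(55/3) = 1, so a_0 = ... = a_0 = 0. Factor out: x = 11^1 · u with u = 5/3 a unit in ℤ_11. Expand u iteratively via a_{v+i} = u_i mod 11, u_{i+1} = (u_i − a_{v+i})/11:
  u_0 = 5/3;  a_1 = 9;  u_1 = (u_0 − 9)/11 = -2/3
  u_1 = -2/3;  a_2 = 3;  u_2 = (u_1 − 3)/11 = -1/3
  u_2 = -1/3;  a_3 = 7;  u_3 = (u_2 − 7)/11 = -2/3
  u_3 = -2/3;  a_4 = 3;  u_4 = (u_3 − 3)/11 = -1/3
Digits: (0, 9, 3, 7, 3).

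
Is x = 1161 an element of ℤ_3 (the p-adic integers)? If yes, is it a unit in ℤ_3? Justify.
x ∈ ℤ_3 but not a unit; v_3(x) = 3 > 0

ℤ_3 = {x ∈ ℚ_3 : v_3(x) ≥ 0} and ℤ_3^× = {x ∈ ℤ_3 : v_3(x) = 0}. Here v_3(1161) = v_3(num) − v_3(den) = 3; compare against these criteria.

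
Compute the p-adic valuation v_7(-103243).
v_7(-103243) = 4

v_7(n) is the largest exponent k such that 7^k divides n. Factor out: -103243 = -7^4 · 43. (Sign doesn't affect v_p.) So v_7(-103243) = 4.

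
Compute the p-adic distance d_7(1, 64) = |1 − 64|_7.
d_7(1, 64) = 1/7

Step 1 — x − y = 1 − 64 = -63. Step 2 — v_7(-63) = 1 (factor: -63 = −(7^1 · 9); the sign does not affect v_p). Step 3 — |x − y|_7 = 7^{-1} = 1/7.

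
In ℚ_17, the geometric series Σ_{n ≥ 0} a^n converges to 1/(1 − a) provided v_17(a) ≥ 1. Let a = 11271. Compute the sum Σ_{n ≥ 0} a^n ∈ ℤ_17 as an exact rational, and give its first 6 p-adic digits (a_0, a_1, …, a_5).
Σ a^n = 1/(1 − a) = -1/11270;  first 6 digits = (1, 0, 5, 2, 8, 4)

v_17(a) = 2 ≥ 1, so the series converges in ℤ_17 to 1/(1 − a) = 1/(1 − 11271) = -1/11270. Expand this rational in ℤ_17: compute digits iteratively via d_i = x_i mod 17, x_{i+1} = (x_i − d_i)/17. The first 6 digits are (1, 0, 5, 2, 8, 4).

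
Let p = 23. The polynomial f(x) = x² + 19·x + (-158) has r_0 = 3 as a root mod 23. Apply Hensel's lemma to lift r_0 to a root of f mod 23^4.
r_3 = 229635 (mod 279841)

Hensel: r_{i+1} = r_i − f(r_i)·(f′(r_i))^{-1} mod 23^{i+2}, f′(x) = 2x + 19. Iterate:
  r_0 = 3 (mod 23)
  r_1 = 49 (mod 529)
  r_2 = 10629 (mod 12167)
  r_3 = 229635 (mod 279841)
Final: r = 229635 satisfies f(r) ≡ 0 mod 23^4.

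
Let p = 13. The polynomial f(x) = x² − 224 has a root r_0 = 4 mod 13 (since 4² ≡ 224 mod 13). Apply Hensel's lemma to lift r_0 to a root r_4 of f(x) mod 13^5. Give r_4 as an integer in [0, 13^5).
r_4 = 7635 (mod 371293)

Hensel's recurrence: r_{i+1} = r_i − f(r_i)·(f′(r_i))^{-1} mod 13^{i+2}, with f′(x) = 2x. Iterate:
  r_0 = 4 (mod 13)
  r_1 = 30 (mod 169)
  r_2 = 1044 (mod 2197)
  r_3 = 7635 (mod 28561)
  r_4 = 7635 (mod 371293)
Final: r_4 = 7635, and one checks f(r_4) ≡ 0 mod 13^5.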